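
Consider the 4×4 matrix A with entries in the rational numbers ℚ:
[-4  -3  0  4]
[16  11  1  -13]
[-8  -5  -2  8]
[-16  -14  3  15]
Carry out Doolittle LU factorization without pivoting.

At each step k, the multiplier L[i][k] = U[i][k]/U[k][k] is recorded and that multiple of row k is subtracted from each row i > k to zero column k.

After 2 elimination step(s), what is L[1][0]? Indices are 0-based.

L[1][0] = -4

Step 1: pivot at (0,0) is -4.
  row1 ← row1 − (-4)·row0  ⇒  L[1][0]=-4, U row1=(0, -1, 1, 3)
  row2 ← row2 − (2)·row0  ⇒  L[2][0]=2, U row2=(0, 1, -2, 0)
  row3 ← row3 − (4)·row0  ⇒  L[3][0]=4, U row3=(0, -2, 3, -1)
Step 2: pivot at (1,1) is -1.
  row2 ← row2 − (-1)·row1  ⇒  L[2][1]=-1, U row2=(0, 0, -1, 3)
  row3 ← row3 − (2)·row1  ⇒  L[3][1]=2, U row3=(0, 0, 1, -7)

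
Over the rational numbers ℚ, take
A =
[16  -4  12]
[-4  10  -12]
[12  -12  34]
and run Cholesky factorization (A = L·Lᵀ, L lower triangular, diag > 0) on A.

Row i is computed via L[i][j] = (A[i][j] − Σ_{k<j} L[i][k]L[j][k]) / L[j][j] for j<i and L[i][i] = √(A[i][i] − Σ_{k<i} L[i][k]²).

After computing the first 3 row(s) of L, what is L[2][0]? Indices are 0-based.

Step 1: L[0][0] = √(16) = 4.
  L[1][0] = (-4) / L[0][0] = -1.
Step 2: L[1][1] = √(9) = 3.
  L[2][0] = (12) / L[0][0] = 3.
  L[2][1] = (-9) / L[1][1] = -3.
Step 3: L[2][2] = √(16) = 4.

L[2][0] = 3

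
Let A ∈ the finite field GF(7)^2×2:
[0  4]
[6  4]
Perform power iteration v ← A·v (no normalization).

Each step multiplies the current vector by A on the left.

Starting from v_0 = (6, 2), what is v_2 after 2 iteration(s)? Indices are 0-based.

v_0 = (6, 2).
v_1 = A·v_0 = (1, 2).
v_2 = A·v_1 = (1, 0).

v_2 = (1, 0)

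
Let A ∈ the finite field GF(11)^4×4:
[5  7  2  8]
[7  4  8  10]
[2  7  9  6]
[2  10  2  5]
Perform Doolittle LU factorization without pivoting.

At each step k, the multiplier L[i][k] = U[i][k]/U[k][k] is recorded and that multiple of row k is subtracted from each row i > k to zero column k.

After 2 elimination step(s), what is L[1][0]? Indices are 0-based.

k=0: U[0][0]=5
  eliminate (1,0): mult=8, new row 1: (0, 3, 3, 1); set L[1][0]=8
  eliminate (2,0): mult=7, new row 2: (0, 2, 6, 5); set L[2][0]=7
  eliminate (3,0): mult=7, new row 3: (0, 5, 10, 4); set L[3][0]=7
k=1: U[1][1]=3
  eliminate (2,1): mult=8, new row 2: (0, 0, 4, 8); set L[2][1]=8
  eliminate (3,1): mult=9, new row 3: (0, 0, 5, 6); set L[3][1]=9

L[1][0] = 8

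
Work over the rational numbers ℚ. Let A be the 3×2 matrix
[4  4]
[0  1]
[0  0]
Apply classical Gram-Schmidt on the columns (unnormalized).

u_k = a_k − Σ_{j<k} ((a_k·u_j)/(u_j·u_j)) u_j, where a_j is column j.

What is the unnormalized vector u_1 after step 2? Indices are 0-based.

Step 1: u_0 = a_0 = (4, 0, 0).
Step 2: u_1 = a_1 − (1)·u_0 = (0, 1, 0).

u_1 = (0, 1, 0)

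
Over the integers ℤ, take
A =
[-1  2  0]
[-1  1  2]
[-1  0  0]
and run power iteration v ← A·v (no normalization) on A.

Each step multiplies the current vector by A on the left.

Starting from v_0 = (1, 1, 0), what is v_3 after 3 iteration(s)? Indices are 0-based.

v_0 = (1, 1, 0).
v_1 = A·v_0 = (1, 0, -1).
v_2 = A·v_1 = (-1, -3, -1).
v_3 = A·v_2 = (-5, -4, 1).

v_3 = (-5, -4, 1)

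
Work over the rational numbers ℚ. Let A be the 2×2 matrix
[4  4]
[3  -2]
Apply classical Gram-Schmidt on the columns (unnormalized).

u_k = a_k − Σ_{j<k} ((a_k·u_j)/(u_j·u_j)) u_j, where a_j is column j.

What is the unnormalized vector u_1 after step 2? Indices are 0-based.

u_1 = (12/5, -16/5)

Step 1: u_0 = a_0 = (4, 3).
Step 2: u_1 = a_1 − (2/5)·u_0 = (12/5, -16/5).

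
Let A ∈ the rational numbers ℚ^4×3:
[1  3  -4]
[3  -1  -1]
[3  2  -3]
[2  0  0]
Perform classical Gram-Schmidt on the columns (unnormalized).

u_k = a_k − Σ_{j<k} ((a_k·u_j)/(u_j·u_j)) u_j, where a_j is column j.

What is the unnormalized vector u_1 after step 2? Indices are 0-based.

Step 1: u_0 = a_0 = (1, 3, 3, 2).
Step 2: u_1 = a_1 − (6/23)·u_0 = (63/23, -41/23, 28/23, -12/23).

u_1 = (63/23, -41/23, 28/23, -12/23)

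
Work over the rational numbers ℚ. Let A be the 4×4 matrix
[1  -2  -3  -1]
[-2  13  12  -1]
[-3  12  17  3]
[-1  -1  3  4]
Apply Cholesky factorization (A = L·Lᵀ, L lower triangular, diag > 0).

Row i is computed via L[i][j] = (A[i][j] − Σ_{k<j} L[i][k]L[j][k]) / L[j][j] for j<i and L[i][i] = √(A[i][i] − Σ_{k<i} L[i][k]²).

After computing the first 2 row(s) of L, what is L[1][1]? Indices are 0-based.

L[1][1] = 3

Step 1: L[0][0] = √(1) = 1.
  L[1][0] = (-2) / L[0][0] = -2.
Step 2: L[1][1] = √(9) = 3.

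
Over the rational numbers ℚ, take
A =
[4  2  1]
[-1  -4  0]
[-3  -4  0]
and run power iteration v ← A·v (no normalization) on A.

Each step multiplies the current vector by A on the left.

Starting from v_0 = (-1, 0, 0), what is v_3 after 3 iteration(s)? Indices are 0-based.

v_3 = (-36, 11, 33)

v_0 = (-1, 0, 0).
v_1 = A·v_0 = (-4, 1, 3).
v_2 = A·v_1 = (-11, 0, 8).
v_3 = A·v_2 = (-36, 11, 33).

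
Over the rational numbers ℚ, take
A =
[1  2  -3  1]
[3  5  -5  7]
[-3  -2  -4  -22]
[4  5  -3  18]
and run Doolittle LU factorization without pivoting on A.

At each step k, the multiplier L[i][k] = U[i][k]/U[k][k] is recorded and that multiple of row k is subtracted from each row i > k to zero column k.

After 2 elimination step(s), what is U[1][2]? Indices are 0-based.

U[1][2] = 4

k=0: U[0][0]=1
  eliminate (1,0): mult=3, new row 1: (0, -1, 4, 4); set L[1][0]=3
  eliminate (2,0): mult=-3, new row 2: (0, 4, -13, -19); set L[2][0]=-3
  eliminate (3,0): mult=4, new row 3: (0, -3, 9, 14); set L[3][0]=4
k=1: U[1][1]=-1
  eliminate (2,1): mult=-4, new row 2: (0, 0, 3, -3); set L[2][1]=-4
  eliminate (3,1): mult=3, new row 3: (0, 0, -3, 2); set L[3][1]=3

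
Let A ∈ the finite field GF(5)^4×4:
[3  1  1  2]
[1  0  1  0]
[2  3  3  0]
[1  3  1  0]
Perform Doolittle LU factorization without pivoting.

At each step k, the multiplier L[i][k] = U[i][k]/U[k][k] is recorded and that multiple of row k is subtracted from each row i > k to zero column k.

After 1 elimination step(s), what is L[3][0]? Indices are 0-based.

k=0: U[0][0]=3
  eliminate (1,0): mult=2, new row 1: (0, 3, 4, 1); set L[1][0]=2
  eliminate (2,0): mult=4, new row 2: (0, 4, 4, 2); set L[2][0]=4
  eliminate (3,0): mult=2, new row 3: (0, 1, 4, 1); set L[3][0]=2

L[3][0] = 2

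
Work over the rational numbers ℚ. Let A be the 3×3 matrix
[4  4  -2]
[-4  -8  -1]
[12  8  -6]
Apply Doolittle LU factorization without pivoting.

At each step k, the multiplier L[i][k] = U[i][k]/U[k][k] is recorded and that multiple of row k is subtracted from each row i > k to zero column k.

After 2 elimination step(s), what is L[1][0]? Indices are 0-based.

L[1][0] = -1

[col 0] pivot 4
  R1 -= -1*R0 → (0, -4, -3)  (L[1][0] := -1)
  R2 -= 3*R0 → (0, -4, 0)  (L[2][0] := 3)
[col 1] pivot -4
  R2 -= 1*R1 → (0, 0, 3)  (L[2][1] := 1)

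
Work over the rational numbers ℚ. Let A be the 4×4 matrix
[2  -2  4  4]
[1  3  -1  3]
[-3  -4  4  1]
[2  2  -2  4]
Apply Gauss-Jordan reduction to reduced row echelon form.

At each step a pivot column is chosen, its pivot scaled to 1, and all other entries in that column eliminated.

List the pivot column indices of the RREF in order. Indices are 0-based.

pivot(0,0)=2: scale R0 → (1, -1, 2, 2)
  clear (1,0): R1 −= (1)R0 → (0, 4, -3, 1)
  clear (2,0): R2 −= (-3)R0 → (0, -7, 10, 7)
  clear (3,0): R3 −= (2)R0 → (0, 4, -6, 0)
pivot(1,1)=4: scale R1 → (0, 1, -3/4, 1/4)
  clear (0,1): R0 −= (-1)R1 → (1, 0, 5/4, 9/4)
  clear (2,1): R2 −= (-7)R1 → (0, 0, 19/4, 35/4)
  clear (3,1): R3 −= (4)R1 → (0, 0, -3, -1)
pivot(2,2)=19/4: scale R2 → (0, 0, 1, 35/19)
  clear (0,2): R0 −= (5/4)R2 → (1, 0, 0, -1/19)
  clear (1,2): R1 −= (-3/4)R2 → (0, 1, 0, 31/19)
  clear (3,2): R3 −= (-3)R2 → (0, 0, 0, 86/19)
pivot(3,3)=86/19: scale R3 → (0, 0, 0, 1)
  clear (0,3): R0 −= (-1/19)R3 → (1, 0, 0, 0)
  clear (1,3): R1 −= (31/19)R3 → (0, 1, 0, 0)
  clear (2,3): R2 −= (35/19)R3 → (0, 0, 1, 0)

pivot columns: 0, 1, 2, 3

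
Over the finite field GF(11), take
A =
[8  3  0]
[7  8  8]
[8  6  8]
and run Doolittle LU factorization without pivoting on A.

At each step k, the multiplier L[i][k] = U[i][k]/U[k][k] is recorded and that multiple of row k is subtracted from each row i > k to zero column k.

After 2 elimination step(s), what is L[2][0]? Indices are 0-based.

[col 0] pivot 8
  R1 -= 5*R0 → (0, 4, 8)  (L[1][0] := 5)
  R2 -= 1*R0 → (0, 3, 8)  (L[2][0] := 1)
[col 1] pivot 4
  R2 -= 9*R1 → (0, 0, 2)  (L[2][1] := 9)

L[2][0] = 1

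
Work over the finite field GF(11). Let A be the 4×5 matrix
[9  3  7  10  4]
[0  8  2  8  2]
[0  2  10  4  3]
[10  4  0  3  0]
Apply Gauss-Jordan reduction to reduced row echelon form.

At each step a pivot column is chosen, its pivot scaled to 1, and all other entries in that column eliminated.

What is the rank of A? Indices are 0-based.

rank = 4

step 1: normalize row 0 (÷9) = (1, 4, 2, 6, 9)
  row 3: subtract 10×row0 = (0, 8, 2, 9, 9)
step 2: normalize row 1 (÷8) = (0, 1, 3, 1, 3)
  row 0: subtract 4×row1 = (1, 0, 1, 2, 8)
  row 2: subtract 2×row1 = (0, 0, 4, 2, 8)
  row 3: subtract 8×row1 = (0, 0, 0, 1, 7)
step 3: normalize row 2 (÷4) = (0, 0, 1, 6, 2)
  row 0: subtract 1×row2 = (1, 0, 0, 7, 6)
  row 1: subtract 3×row2 = (0, 1, 0, 5, 8)
step 4: normalize row 3 (÷1) = (0, 0, 0, 1, 7)
  row 0: subtract 7×row3 = (1, 0, 0, 0, 1)
  row 1: subtract 5×row3 = (0, 1, 0, 0, 6)
  row 2: subtract 6×row3 = (0, 0, 1, 0, 4)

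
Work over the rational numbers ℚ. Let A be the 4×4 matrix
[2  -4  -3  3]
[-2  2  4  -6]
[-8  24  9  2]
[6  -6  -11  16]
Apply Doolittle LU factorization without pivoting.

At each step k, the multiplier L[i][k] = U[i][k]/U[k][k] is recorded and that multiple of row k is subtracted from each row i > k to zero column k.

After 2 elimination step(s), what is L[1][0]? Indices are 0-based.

L[1][0] = -1

k=0: U[0][0]=2
  eliminate (1,0): mult=-1, new row 1: (0, -2, 1, -3); set L[1][0]=-1
  eliminate (2,0): mult=-4, new row 2: (0, 8, -3, 14); set L[2][0]=-4
  eliminate (3,0): mult=3, new row 3: (0, 6, -2, 7); set L[3][0]=3
k=1: U[1][1]=-2
  eliminate (2,1): mult=-4, new row 2: (0, 0, 1, 2); set L[2][1]=-4
  eliminate (3,1): mult=-3, new row 3: (0, 0, 1, -2); set L[3][1]=-3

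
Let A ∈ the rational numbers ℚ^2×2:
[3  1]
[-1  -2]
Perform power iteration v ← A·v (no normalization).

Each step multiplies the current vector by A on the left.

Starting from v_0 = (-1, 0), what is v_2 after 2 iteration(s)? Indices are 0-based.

v_2 = (-8, 1)

v_0 = (-1, 0).
v_1 = A·v_0 = (-3, 1).
v_2 = A·v_1 = (-8, 1).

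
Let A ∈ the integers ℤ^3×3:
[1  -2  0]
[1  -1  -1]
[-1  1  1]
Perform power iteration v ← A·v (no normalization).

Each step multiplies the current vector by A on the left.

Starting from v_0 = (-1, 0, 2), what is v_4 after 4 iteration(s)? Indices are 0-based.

v_4 = (-3, 7, -7)

v_0 = (-1, 0, 2).
v_1 = A·v_0 = (-1, -3, 3).
v_2 = A·v_1 = (5, -1, 1).
v_3 = A·v_2 = (7, 5, -5).
v_4 = A·v_3 = (-3, 7, -7).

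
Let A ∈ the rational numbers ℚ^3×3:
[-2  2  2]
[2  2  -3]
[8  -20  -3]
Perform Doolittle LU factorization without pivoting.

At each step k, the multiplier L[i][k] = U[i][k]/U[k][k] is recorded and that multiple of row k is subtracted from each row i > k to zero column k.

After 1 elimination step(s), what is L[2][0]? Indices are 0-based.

L[2][0] = -4

Step 1: pivot at (0,0) is -2.
  row1 ← row1 − (-1)·row0  ⇒  L[1][0]=-1, U row1=(0, 4, -1)
  row2 ← row2 − (-4)·row0  ⇒  L[2][0]=-4, U row2=(0, -12, 5)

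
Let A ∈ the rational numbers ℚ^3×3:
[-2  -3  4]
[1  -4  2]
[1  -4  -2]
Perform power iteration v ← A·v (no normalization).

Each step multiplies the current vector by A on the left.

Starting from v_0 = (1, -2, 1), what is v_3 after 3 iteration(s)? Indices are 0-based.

v_3 = (-92, -33, 167)

v_0 = (1, -2, 1).
v_1 = A·v_0 = (8, 11, 7).
v_2 = A·v_1 = (-21, -22, -50).
v_3 = A·v_2 = (-92, -33, 167).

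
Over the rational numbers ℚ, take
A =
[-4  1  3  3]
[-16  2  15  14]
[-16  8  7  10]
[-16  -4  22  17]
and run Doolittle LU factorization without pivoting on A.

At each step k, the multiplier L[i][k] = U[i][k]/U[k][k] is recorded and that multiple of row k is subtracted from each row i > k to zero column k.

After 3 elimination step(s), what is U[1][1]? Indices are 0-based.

U[1][1] = -2

[col 0] pivot -4
  R1 -= 4*R0 → (0, -2, 3, 2)  (L[1][0] := 4)
  R2 -= 4*R0 → (0, 4, -5, -2)  (L[2][0] := 4)
  R3 -= 4*R0 → (0, -8, 10, 5)  (L[3][0] := 4)
[col 1] pivot -2
  R2 -= -2*R1 → (0, 0, 1, 2)  (L[2][1] := -2)
  R3 -= 4*R1 → (0, 0, -2, -3)  (L[3][1] := 4)
[col 2] pivot 1
  R3 -= -2*R2 → (0, 0, 0, 1)  (L[3][2] := -2)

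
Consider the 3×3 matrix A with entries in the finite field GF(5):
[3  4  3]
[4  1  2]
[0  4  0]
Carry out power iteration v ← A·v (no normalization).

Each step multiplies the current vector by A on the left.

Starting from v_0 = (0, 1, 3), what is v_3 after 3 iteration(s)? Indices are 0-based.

v_3 = (4, 4, 3)

v_0 = (0, 1, 3).
v_1 = A·v_0 = (3, 2, 4).
v_2 = A·v_1 = (4, 2, 3).
v_3 = A·v_2 = (4, 4, 3).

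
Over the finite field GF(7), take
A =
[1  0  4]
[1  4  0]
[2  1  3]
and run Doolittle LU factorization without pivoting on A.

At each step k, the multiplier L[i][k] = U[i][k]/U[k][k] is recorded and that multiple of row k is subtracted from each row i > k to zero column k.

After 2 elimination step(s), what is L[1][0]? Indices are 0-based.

Step 1: pivot at (0,0) is 1.
  row1 ← row1 − (1)·row0  ⇒  L[1][0]=1, U row1=(0, 4, 3)
  row2 ← row2 − (2)·row0  ⇒  L[2][0]=2, U row2=(0, 1, 2)
Step 2: pivot at (1,1) is 4.
  row2 ← row2 − (2)·row1  ⇒  L[2][1]=2, U row2=(0, 0, 3)

L[1][0] = 1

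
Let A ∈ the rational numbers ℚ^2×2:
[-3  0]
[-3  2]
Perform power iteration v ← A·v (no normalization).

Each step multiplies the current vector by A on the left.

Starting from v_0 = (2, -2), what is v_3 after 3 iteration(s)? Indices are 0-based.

v_3 = (-54, -58)

v_0 = (2, -2).
v_1 = A·v_0 = (-6, -10).
v_2 = A·v_1 = (18, -2).
v_3 = A·v_2 = (-54, -58).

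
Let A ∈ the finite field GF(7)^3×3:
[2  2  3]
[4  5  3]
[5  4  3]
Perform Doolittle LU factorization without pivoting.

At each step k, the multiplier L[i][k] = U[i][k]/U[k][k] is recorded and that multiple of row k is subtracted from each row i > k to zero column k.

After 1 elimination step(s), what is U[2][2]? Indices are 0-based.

U[2][2] = 6

Step 1: pivot at (0,0) is 2.
  row1 ← row1 − (2)·row0  ⇒  L[1][0]=2, U row1=(0, 1, 4)
  row2 ← row2 − (6)·row0  ⇒  L[2][0]=6, U row2=(0, 6, 6)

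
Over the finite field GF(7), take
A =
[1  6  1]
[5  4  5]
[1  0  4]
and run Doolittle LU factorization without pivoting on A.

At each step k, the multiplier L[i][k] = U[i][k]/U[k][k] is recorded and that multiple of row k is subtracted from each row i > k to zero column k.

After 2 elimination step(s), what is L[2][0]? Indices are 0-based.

L[2][0] = 1

Step 1: pivot at (0,0) is 1.
  row1 ← row1 − (5)·row0  ⇒  L[1][0]=5, U row1=(0, 2, 0)
  row2 ← row2 − (1)·row0  ⇒  L[2][0]=1, U row2=(0, 1, 3)
Step 2: pivot at (1,1) is 2.
  row2 ← row2 − (4)·row1  ⇒  L[2][1]=4, U row2=(0, 0, 3)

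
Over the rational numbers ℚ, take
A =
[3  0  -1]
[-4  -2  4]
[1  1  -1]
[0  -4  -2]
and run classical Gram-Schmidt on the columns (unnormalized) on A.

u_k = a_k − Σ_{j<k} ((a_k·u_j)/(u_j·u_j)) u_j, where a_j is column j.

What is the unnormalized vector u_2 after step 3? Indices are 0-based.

u_2 = (256/155, 524/465, -208/465, -314/465)

Step 1: u_0 = a_0 = (3, -4, 1, 0).
Step 2: u_1 = a_1 − (9/26)·u_0 = (-27/26, -8/13, 17/26, -4).
Step 3: u_2 = a_2 − (-10/13)·u_0 − (154/465)·u_1 = (256/155, 524/465, -208/465, -314/465).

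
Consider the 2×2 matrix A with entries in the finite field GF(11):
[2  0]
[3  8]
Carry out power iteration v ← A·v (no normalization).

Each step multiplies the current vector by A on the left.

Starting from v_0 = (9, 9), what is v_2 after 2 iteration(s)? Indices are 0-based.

v_0 = (9, 9).
v_1 = A·v_0 = (7, 0).
v_2 = A·v_1 = (3, 10).

v_2 = (3, 10)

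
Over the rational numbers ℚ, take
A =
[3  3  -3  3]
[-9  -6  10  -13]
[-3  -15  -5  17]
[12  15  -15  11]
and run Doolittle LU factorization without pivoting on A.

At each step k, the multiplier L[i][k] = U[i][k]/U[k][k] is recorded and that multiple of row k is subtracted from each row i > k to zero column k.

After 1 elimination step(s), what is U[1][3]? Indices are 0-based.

[col 0] pivot 3
  R1 -= -3*R0 → (0, 3, 1, -4)  (L[1][0] := -3)
  R2 -= -1*R0 → (0, -12, -8, 20)  (L[2][0] := -1)
  R3 -= 4*R0 → (0, 3, -3, -1)  (L[3][0] := 4)

U[1][3] = -4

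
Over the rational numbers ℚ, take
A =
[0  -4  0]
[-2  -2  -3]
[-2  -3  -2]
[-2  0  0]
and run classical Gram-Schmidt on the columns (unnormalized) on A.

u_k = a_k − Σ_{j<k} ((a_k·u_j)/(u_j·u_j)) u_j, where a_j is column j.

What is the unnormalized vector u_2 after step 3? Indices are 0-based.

u_2 = (22/31, -79/62, -3/31, 85/62)

Step 1: u_0 = a_0 = (0, -2, -2, -2).
Step 2: u_1 = a_1 − (5/6)·u_0 = (-4, -1/3, -4/3, 5/3).
Step 3: u_2 = a_2 − (5/6)·u_0 − (11/62)·u_1 = (22/31, -79/62, -3/31, 85/62).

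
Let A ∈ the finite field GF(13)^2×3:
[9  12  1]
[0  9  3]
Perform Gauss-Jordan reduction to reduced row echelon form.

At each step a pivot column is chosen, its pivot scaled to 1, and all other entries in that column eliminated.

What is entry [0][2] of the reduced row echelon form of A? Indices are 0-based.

M[0][2] = 4

step 1: normalize row 0 (÷9) = (1, 10, 3)
step 2: normalize row 1 (÷9) = (0, 1, 9)
  row 0: subtract 10×row1 = (1, 0, 4)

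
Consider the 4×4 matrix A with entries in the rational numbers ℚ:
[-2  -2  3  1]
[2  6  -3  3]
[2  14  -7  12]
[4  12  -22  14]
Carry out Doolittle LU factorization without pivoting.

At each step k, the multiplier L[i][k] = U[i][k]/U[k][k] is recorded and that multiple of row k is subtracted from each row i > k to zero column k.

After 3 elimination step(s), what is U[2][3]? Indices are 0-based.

k=0: U[0][0]=-2
  eliminate (1,0): mult=-1, new row 1: (0, 4, 0, 4); set L[1][0]=-1
  eliminate (2,0): mult=-1, new row 2: (0, 12, -4, 13); set L[2][0]=-1
  eliminate (3,0): mult=-2, new row 3: (0, 8, -16, 16); set L[3][0]=-2
k=1: U[1][1]=4
  eliminate (2,1): mult=3, new row 2: (0, 0, -4, 1); set L[2][1]=3
  eliminate (3,1): mult=2, new row 3: (0, 0, -16, 8); set L[3][1]=2
k=2: U[2][2]=-4
  eliminate (3,2): mult=4, new row 3: (0, 0, 0, 4); set L[3][2]=4

U[2][3] = 1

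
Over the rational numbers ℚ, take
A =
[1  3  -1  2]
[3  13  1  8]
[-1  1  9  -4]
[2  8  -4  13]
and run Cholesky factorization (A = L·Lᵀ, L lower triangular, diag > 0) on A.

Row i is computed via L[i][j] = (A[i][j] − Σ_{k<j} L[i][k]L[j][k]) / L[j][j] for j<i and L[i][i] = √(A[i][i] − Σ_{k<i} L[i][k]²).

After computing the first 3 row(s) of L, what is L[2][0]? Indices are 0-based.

Step 1: L[0][0] = √(1) = 1.
  L[1][0] = (3) / L[0][0] = 3.
Step 2: L[1][1] = √(4) = 2.
  L[2][0] = (-1) / L[0][0] = -1.
  L[2][1] = (4) / L[1][1] = 2.
Step 3: L[2][2] = √(4) = 2.

L[2][0] = -1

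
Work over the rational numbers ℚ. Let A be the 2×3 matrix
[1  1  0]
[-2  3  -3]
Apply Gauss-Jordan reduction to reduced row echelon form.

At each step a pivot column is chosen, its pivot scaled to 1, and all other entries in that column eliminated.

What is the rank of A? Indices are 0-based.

step 1: normalize row 0 (÷1) = (1, 1, 0)
  row 1: subtract -2×row0 = (0, 5, -3)
step 2: normalize row 1 (÷5) = (0, 1, -3/5)
  row 0: subtract 1×row1 = (1, 0, 3/5)

rank = 2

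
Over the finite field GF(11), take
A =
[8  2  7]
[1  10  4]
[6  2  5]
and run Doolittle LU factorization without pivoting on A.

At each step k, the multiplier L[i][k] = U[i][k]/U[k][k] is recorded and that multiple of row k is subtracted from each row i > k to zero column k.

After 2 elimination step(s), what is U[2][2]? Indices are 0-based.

U[2][2] = 1

k=0: U[0][0]=8
  eliminate (1,0): mult=7, new row 1: (0, 7, 10); set L[1][0]=7
  eliminate (2,0): mult=9, new row 2: (0, 6, 8); set L[2][0]=9
k=1: U[1][1]=7
  eliminate (2,1): mult=4, new row 2: (0, 0, 1); set L[2][1]=4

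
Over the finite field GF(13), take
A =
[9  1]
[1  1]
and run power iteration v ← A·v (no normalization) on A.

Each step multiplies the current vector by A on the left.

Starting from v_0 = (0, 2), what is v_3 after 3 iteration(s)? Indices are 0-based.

v_0 = (0, 2).
v_1 = A·v_0 = (2, 2).
v_2 = A·v_1 = (7, 4).
v_3 = A·v_2 = (2, 11).

v_3 = (2, 11)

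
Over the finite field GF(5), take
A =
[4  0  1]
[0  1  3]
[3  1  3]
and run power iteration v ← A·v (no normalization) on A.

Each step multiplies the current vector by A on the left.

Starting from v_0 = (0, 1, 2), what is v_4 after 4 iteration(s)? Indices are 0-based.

v_4 = (1, 0, 2)

v_0 = (0, 1, 2).
v_1 = A·v_0 = (2, 2, 2).
v_2 = A·v_1 = (0, 3, 4).
v_3 = A·v_2 = (4, 0, 0).
v_4 = A·v_3 = (1, 0, 2).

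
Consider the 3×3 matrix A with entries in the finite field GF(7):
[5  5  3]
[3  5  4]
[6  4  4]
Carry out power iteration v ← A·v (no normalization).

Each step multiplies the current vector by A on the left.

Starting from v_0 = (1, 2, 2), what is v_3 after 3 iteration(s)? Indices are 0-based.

v_3 = (5, 3, 1)

v_0 = (1, 2, 2).
v_1 = A·v_0 = (0, 0, 1).
v_2 = A·v_1 = (3, 4, 4).
v_3 = A·v_2 = (5, 3, 1).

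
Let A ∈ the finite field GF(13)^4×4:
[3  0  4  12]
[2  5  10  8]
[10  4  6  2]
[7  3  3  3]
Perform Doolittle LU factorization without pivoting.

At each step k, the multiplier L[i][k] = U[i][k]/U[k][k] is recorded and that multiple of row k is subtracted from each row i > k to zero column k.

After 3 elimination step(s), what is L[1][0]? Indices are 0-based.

L[1][0] = 5

Step 1: pivot at (0,0) is 3.
  row1 ← row1 − (5)·row0  ⇒  L[1][0]=5, U row1=(0, 5, 3, 0)
  row2 ← row2 − (12)·row0  ⇒  L[2][0]=12, U row2=(0, 4, 10, 1)
  row3 ← row3 − (11)·row0  ⇒  L[3][0]=11, U row3=(0, 3, 11, 1)
Step 2: pivot at (1,1) is 5.
  row2 ← row2 − (6)·row1  ⇒  L[2][1]=6, U row2=(0, 0, 5, 1)
  row3 ← row3 − (11)·row1  ⇒  L[3][1]=11, U row3=(0, 0, 4, 1)
Step 3: pivot at (2,2) is 5.
  row3 ← row3 − (6)·row2  ⇒  L[3][2]=6, U row3=(0, 0, 0, 8)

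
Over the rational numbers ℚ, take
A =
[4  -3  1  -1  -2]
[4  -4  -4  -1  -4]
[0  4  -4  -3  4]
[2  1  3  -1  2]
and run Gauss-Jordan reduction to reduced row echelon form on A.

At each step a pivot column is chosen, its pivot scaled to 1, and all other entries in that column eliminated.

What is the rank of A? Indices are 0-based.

step 1: normalize row 0 (÷4) = (1, -3/4, 1/4, -1/4, -1/2)
  row 1: subtract 4×row0 = (0, -1, -5, 0, -2)
  row 3: subtract 2×row0 = (0, 5/2, 5/2, -1/2, 3)
step 2: normalize row 1 (÷-1) = (0, 1, 5, 0, 2)
  row 0: subtract -3/4×row1 = (1, 0, 4, -1/4, 1)
  row 2: subtract 4×row1 = (0, 0, -24, -3, -4)
  row 3: subtract 5/2×row1 = (0, 0, -10, -1/2, -2)
step 3: normalize row 2 (÷-24) = (0, 0, 1, 1/8, 1/6)
  row 0: subtract 4×row2 = (1, 0, 0, -3/4, 1/3)
  row 1: subtract 5×row2 = (0, 1, 0, -5/8, 7/6)
  row 3: subtract -10×row2 = (0, 0, 0, 3/4, -1/3)
step 4: normalize row 3 (÷3/4) = (0, 0, 0, 1, -4/9)
  row 0: subtract -3/4×row3 = (1, 0, 0, 0, 0)
  row 1: subtract -5/8×row3 = (0, 1, 0, 0, 8/9)
  row 2: subtract 1/8×row3 = (0, 0, 1, 0, 2/9)

rank = 4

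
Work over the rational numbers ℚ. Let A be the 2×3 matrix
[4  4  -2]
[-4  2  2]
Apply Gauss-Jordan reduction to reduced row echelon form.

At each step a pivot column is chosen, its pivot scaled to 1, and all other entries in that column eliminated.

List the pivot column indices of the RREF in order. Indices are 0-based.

[1] R0 /= 4  ⇒  (1, 1, -1/2)
     R1 -= -4·R0  ⇒  (0, 6, 0)
[2] R1 /= 6  ⇒  (0, 1, 0)
     R0 -= 1·R1  ⇒  (1, 0, -1/2)

pivot columns: 0, 1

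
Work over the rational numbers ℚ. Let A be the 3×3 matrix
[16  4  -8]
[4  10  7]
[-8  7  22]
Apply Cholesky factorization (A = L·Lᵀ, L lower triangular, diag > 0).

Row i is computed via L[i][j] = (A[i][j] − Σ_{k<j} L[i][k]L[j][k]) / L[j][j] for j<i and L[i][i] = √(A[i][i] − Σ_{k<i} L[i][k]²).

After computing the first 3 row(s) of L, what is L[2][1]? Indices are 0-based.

Step 1: L[0][0] = √(16) = 4.
  L[1][0] = (4) / L[0][0] = 1.
Step 2: L[1][1] = √(9) = 3.
  L[2][0] = (-8) / L[0][0] = -2.
  L[2][1] = (9) / L[1][1] = 3.
Step 3: L[2][2] = √(9) = 3.

L[2][1] = 3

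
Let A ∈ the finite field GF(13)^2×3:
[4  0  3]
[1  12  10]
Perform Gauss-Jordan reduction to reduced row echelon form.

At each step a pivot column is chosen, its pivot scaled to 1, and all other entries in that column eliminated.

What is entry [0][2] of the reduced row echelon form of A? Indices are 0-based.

step 1: normalize row 0 (÷4) = (1, 0, 4)
  row 1: subtract 1×row0 = (0, 12, 6)
step 2: normalize row 1 (÷12) = (0, 1, 7)

M[0][2] = 4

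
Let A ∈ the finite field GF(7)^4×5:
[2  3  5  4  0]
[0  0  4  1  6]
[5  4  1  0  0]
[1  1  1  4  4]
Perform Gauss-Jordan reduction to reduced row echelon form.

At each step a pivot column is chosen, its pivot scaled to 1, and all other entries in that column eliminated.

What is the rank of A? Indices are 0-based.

step 1: normalize row 0 (÷2) = (1, 5, 6, 2, 0)
  row 2: subtract 5×row0 = (0, 0, 6, 4, 0)
  row 3: subtract 1×row0 = (0, 3, 2, 2, 4)
step 2: exchange rows 1,3
step 2: normalize row 1 (÷3) = (0, 1, 3, 3, 6)
  row 0: subtract 5×row1 = (1, 0, 5, 1, 5)
step 3: normalize row 2 (÷6) = (0, 0, 1, 3, 0)
  row 0: subtract 5×row2 = (1, 0, 0, 0, 5)
  row 1: subtract 3×row2 = (0, 1, 0, 1, 6)
  row 3: subtract 4×row2 = (0, 0, 0, 3, 6)
step 4: normalize row 3 (÷3) = (0, 0, 0, 1, 2)
  row 1: subtract 1×row3 = (0, 1, 0, 0, 4)
  row 2: subtract 3×row3 = (0, 0, 1, 0, 1)

rank = 4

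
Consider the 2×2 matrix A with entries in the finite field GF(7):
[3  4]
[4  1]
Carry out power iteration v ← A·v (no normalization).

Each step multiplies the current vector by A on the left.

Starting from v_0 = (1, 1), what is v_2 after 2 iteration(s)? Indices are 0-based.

v_0 = (1, 1).
v_1 = A·v_0 = (0, 5).
v_2 = A·v_1 = (6, 5).

v_2 = (6, 5)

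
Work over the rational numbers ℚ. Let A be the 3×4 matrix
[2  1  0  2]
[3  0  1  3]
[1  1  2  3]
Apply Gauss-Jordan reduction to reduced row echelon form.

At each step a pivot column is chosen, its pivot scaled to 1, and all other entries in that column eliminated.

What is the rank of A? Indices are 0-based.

[1] R0 /= 2  ⇒  (1, 1/2, 0, 1)
     R1 -= 3·R0  ⇒  (0, -3/2, 1, 0)
     R2 -= 1·R0  ⇒  (0, 1/2, 2, 2)
[2] R1 /= -3/2  ⇒  (0, 1, -2/3, 0)
     R0 -= 1/2·R1  ⇒  (1, 0, 1/3, 1)
     R2 -= 1/2·R1  ⇒  (0, 0, 7/3, 2)
[3] R2 /= 7/3  ⇒  (0, 0, 1, 6/7)
     R0 -= 1/3·R2  ⇒  (1, 0, 0, 5/7)
     R1 -= -2/3·R2  ⇒  (0, 1, 0, 4/7)

rank = 3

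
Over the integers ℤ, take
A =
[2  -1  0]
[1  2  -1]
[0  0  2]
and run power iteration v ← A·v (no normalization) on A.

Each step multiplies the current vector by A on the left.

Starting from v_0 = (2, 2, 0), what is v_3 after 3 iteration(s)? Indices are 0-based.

v_3 = (-18, 26, 0)

v_0 = (2, 2, 0).
v_1 = A·v_0 = (2, 6, 0).
v_2 = A·v_1 = (-2, 14, 0).
v_3 = A·v_2 = (-18, 26, 0).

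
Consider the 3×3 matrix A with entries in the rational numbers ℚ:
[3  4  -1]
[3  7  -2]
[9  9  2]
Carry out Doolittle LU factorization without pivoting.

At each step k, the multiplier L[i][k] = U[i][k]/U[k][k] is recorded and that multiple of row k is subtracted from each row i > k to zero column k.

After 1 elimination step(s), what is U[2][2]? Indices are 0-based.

U[2][2] = 5

[col 0] pivot 3
  R1 -= 1*R0 → (0, 3, -1)  (L[1][0] := 1)
  R2 -= 3*R0 → (0, -3, 5)  (L[2][0] := 3)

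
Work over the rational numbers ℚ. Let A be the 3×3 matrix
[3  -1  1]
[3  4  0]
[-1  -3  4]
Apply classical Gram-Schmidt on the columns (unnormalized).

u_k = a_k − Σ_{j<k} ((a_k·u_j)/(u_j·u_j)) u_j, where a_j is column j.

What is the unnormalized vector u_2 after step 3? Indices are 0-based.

u_2 = (-11/14, 11/7, 33/14)

Step 1: u_0 = a_0 = (3, 3, -1).
Step 2: u_1 = a_1 − (12/19)·u_0 = (-55/19, 40/19, -45/19).
Step 3: u_2 = a_2 − (-1/19)·u_0 − (-47/70)·u_1 = (-11/14, 11/7, 33/14).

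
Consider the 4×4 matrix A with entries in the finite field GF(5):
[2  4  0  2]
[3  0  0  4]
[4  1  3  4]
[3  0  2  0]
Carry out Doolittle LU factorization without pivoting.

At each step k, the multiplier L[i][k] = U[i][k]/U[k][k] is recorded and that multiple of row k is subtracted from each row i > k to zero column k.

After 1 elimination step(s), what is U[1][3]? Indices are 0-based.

Step 1: pivot at (0,0) is 2.
  row1 ← row1 − (4)·row0  ⇒  L[1][0]=4, U row1=(0, 4, 0, 1)
  row2 ← row2 − (2)·row0  ⇒  L[2][0]=2, U row2=(0, 3, 3, 0)
  row3 ← row3 − (4)·row0  ⇒  L[3][0]=4, U row3=(0, 4, 2, 2)

U[1][3] = 1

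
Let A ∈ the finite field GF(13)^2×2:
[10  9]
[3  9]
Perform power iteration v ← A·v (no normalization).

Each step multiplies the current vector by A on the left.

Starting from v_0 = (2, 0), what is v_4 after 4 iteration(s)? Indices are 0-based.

v_0 = (2, 0).
v_1 = A·v_0 = (7, 6).
v_2 = A·v_1 = (7, 10).
v_3 = A·v_2 = (4, 7).
v_4 = A·v_3 = (12, 10).

v_4 = (12, 10)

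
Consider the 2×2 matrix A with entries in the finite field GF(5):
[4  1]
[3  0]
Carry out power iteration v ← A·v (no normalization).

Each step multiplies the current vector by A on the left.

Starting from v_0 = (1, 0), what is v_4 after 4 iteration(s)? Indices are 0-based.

v_0 = (1, 0).
v_1 = A·v_0 = (4, 3).
v_2 = A·v_1 = (4, 2).
v_3 = A·v_2 = (3, 2).
v_4 = A·v_3 = (4, 4).

v_4 = (4, 4)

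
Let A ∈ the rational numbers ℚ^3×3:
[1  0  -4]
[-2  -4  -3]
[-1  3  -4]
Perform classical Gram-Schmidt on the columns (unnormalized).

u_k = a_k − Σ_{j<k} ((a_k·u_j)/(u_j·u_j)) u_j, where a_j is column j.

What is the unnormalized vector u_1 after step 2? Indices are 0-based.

u_1 = (-5/6, -7/3, 23/6)

Step 1: u_0 = a_0 = (1, -2, -1).
Step 2: u_1 = a_1 − (5/6)·u_0 = (-5/6, -7/3, 23/6).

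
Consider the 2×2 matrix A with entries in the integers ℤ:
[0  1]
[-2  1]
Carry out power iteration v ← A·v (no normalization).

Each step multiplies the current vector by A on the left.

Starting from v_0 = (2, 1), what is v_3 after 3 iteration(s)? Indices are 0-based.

v_3 = (-5, 1)

v_0 = (2, 1).
v_1 = A·v_0 = (1, -3).
v_2 = A·v_1 = (-3, -5).
v_3 = A·v_2 = (-5, 1).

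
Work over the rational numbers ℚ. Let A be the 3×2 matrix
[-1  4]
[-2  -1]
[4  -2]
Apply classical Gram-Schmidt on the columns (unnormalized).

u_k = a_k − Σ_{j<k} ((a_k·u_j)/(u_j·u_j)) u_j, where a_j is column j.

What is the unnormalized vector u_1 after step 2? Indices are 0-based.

Step 1: u_0 = a_0 = (-1, -2, 4).
Step 2: u_1 = a_1 − (-10/21)·u_0 = (74/21, -41/21, -2/21).

u_1 = (74/21, -41/21, -2/21)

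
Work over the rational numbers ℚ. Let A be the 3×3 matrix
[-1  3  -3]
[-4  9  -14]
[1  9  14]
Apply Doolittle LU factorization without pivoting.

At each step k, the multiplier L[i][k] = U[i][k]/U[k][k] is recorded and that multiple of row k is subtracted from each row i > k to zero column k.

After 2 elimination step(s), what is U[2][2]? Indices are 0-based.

U[2][2] = 3

[col 0] pivot -1
  R1 -= 4*R0 → (0, -3, -2)  (L[1][0] := 4)
  R2 -= -1*R0 → (0, 12, 11)  (L[2][0] := -1)
[col 1] pivot -3
  R2 -= -4*R1 → (0, 0, 3)  (L[2][1] := -4)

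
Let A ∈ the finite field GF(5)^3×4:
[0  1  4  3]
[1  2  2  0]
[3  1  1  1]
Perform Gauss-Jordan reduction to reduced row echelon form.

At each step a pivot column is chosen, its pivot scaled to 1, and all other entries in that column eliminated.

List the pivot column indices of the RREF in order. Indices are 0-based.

[1] R0 <-> R1
[1] R0 /= 1  ⇒  (1, 2, 2, 0)
     R2 -= 3·R0  ⇒  (0, 0, 0, 1)
[2] R1 /= 1  ⇒  (0, 1, 4, 3)
     R0 -= 2·R1  ⇒  (1, 0, 4, 4)
column 2 empty below row 2
[3] R2 /= 1  ⇒  (0, 0, 0, 1)
     R0 -= 4·R2  ⇒  (1, 0, 4, 0)
     R1 -= 3·R2  ⇒  (0, 1, 4, 0)

pivot columns: 0, 1, 3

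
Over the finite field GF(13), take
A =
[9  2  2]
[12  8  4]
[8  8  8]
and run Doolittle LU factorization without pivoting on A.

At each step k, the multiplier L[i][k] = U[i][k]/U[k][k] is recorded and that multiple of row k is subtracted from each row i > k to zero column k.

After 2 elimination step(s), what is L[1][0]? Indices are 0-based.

L[1][0] = 10

[col 0] pivot 9
  R1 -= 10*R0 → (0, 1, 10)  (L[1][0] := 10)
  R2 -= 11*R0 → (0, 12, 12)  (L[2][0] := 11)
[col 1] pivot 1
  R2 -= 12*R1 → (0, 0, 9)  (L[2][1] := 12)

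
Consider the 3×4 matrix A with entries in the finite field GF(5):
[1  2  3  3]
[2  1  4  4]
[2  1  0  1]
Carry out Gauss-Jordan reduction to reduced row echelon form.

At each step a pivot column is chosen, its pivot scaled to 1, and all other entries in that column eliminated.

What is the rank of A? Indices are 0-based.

pivot(0,0)=1: scale R0 → (1, 2, 3, 3)
  clear (1,0): R1 −= (2)R0 → (0, 2, 3, 3)
  clear (2,0): R2 −= (2)R0 → (0, 2, 4, 0)
pivot(1,1)=2: scale R1 → (0, 1, 4, 4)
  clear (0,1): R0 −= (2)R1 → (1, 0, 0, 0)
  clear (2,1): R2 −= (2)R1 → (0, 0, 1, 2)
pivot(2,2)=1: scale R2 → (0, 0, 1, 2)
  clear (1,2): R1 −= (4)R2 → (0, 1, 0, 1)

rank = 3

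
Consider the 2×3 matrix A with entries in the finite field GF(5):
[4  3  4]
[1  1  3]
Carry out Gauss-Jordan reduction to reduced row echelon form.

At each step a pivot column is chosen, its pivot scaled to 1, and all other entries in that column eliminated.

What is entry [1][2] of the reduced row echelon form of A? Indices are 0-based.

step 1: normalize row 0 (÷4) = (1, 2, 1)
  row 1: subtract 1×row0 = (0, 4, 2)
step 2: normalize row 1 (÷4) = (0, 1, 3)
  row 0: subtract 2×row1 = (1, 0, 0)

M[1][2] = 3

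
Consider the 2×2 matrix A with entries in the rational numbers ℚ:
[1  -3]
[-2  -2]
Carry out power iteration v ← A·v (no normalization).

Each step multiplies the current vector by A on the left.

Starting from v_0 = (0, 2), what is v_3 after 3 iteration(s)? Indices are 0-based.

v_0 = (0, 2).
v_1 = A·v_0 = (-6, -4).
v_2 = A·v_1 = (6, 20).
v_3 = A·v_2 = (-54, -52).

v_3 = (-54, -52)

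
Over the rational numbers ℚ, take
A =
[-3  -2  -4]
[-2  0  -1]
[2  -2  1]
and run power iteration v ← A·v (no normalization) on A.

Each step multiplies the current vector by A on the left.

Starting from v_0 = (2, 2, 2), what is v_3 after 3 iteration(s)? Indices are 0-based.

v_0 = (2, 2, 2).
v_1 = A·v_0 = (-18, -6, 2).
v_2 = A·v_1 = (58, 34, -22).
v_3 = A·v_2 = (-154, -94, 26).

v_3 = (-154, -94, 26)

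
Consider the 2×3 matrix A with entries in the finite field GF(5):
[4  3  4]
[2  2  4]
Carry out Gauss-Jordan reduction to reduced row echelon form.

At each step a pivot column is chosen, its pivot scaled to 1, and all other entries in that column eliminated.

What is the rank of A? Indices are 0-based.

rank = 2

step 1: normalize row 0 (÷4) = (1, 2, 1)
  row 1: subtract 2×row0 = (0, 3, 2)
step 2: normalize row 1 (÷3) = (0, 1, 4)
  row 0: subtract 2×row1 = (1, 0, 3)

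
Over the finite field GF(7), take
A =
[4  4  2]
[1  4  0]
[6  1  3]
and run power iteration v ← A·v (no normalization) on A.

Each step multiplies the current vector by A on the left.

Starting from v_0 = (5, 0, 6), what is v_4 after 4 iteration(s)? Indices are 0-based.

v_0 = (5, 0, 6).
v_1 = A·v_0 = (4, 5, 6).
v_2 = A·v_1 = (6, 3, 5).
v_3 = A·v_2 = (4, 4, 5).
v_4 = A·v_3 = (0, 6, 1).

v_4 = (0, 6, 1)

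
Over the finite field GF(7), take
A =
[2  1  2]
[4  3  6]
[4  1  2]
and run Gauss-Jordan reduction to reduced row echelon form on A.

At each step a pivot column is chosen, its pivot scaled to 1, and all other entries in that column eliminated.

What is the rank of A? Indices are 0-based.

step 1: normalize row 0 (÷2) = (1, 4, 1)
  row 1: subtract 4×row0 = (0, 1, 2)
  row 2: subtract 4×row0 = (0, 6, 5)
step 2: normalize row 1 (÷1) = (0, 1, 2)
  row 0: subtract 4×row1 = (1, 0, 0)
  row 2: subtract 6×row1 = (0, 0, 0)
skip col 2 (zero from row 2)

rank = 2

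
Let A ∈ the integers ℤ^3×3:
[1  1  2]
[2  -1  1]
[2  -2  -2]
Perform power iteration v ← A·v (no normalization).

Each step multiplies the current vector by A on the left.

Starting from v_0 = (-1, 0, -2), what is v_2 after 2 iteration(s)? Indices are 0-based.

v_0 = (-1, 0, -2).
v_1 = A·v_0 = (-5, -4, 2).
v_2 = A·v_1 = (-5, -4, -6).

v_2 = (-5, -4, -6)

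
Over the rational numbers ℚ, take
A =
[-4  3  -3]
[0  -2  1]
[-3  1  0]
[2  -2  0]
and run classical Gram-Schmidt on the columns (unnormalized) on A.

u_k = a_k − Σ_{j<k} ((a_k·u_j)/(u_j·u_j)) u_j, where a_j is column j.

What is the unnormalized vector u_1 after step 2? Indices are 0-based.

Step 1: u_0 = a_0 = (-4, 0, -3, 2).
Step 2: u_1 = a_1 − (-19/29)·u_0 = (11/29, -2, -28/29, -20/29).

u_1 = (11/29, -2, -28/29, -20/29)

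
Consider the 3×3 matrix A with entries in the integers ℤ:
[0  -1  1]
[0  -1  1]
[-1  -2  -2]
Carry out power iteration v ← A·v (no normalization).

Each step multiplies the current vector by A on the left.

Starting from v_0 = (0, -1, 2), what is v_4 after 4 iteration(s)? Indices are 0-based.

v_4 = (25, 25, -50)

v_0 = (0, -1, 2).
v_1 = A·v_0 = (3, 3, -2).
v_2 = A·v_1 = (-5, -5, -5).
v_3 = A·v_2 = (0, 0, 25).
v_4 = A·v_3 = (25, 25, -50).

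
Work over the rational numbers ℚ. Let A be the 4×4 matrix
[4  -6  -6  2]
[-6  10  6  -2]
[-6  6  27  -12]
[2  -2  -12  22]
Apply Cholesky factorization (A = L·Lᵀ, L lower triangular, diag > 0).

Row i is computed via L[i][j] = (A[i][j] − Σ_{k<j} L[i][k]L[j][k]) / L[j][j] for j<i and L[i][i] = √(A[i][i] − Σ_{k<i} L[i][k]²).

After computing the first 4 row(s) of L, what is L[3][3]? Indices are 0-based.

L[3][3] = 4

Step 1: L[0][0] = √(4) = 2.
  L[1][0] = (-6) / L[0][0] = -3.
Step 2: L[1][1] = √(1) = 1.
  L[2][0] = (-6) / L[0][0] = -3.
  L[2][1] = (-3) / L[1][1] = -3.
Step 3: L[2][2] = √(9) = 3.
  L[3][0] = (2) / L[0][0] = 1.
  L[3][1] = (1) / L[1][1] = 1.
  L[3][2] = (-6) / L[2][2] = -2.
Step 4: L[3][3] = √(16) = 4.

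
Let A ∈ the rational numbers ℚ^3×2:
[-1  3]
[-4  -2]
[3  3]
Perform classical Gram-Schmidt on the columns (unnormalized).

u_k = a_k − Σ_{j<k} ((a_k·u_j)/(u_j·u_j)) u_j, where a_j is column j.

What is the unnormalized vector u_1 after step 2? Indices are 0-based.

Step 1: u_0 = a_0 = (-1, -4, 3).
Step 2: u_1 = a_1 − (7/13)·u_0 = (46/13, 2/13, 18/13).

u_1 = (46/13, 2/13, 18/13)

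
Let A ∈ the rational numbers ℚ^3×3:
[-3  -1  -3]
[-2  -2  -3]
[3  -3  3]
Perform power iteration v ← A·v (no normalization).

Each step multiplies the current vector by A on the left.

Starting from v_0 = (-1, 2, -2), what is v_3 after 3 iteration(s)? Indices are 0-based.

v_0 = (-1, 2, -2).
v_1 = A·v_0 = (7, 4, -15).
v_2 = A·v_1 = (20, 23, -36).
v_3 = A·v_2 = (25, 22, -117).

v_3 = (25, 22, -117)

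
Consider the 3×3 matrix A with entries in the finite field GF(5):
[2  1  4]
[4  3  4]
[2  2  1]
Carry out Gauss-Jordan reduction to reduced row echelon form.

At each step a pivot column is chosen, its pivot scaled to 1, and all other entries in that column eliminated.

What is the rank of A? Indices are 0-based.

rank = 3

pivot(0,0)=2: scale R0 → (1, 3, 2)
  clear (1,0): R1 −= (4)R0 → (0, 1, 1)
  clear (2,0): R2 −= (2)R0 → (0, 1, 2)
pivot(1,1)=1: scale R1 → (0, 1, 1)
  clear (0,1): R0 −= (3)R1 → (1, 0, 4)
  clear (2,1): R2 −= (1)R1 → (0, 0, 1)
pivot(2,2)=1: scale R2 → (0, 0, 1)
  clear (0,2): R0 −= (4)R2 → (1, 0, 0)
  clear (1,2): R1 −= (1)R2 → (0, 1, 0)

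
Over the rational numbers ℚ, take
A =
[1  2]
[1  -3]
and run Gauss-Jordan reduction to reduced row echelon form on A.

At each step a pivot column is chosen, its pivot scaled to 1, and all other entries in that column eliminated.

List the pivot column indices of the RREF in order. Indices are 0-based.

step 1: normalize row 0 (÷1) = (1, 2)
  row 1: subtract 1×row0 = (0, -5)
step 2: normalize row 1 (÷-5) = (0, 1)
  row 0: subtract 2×row1 = (1, 0)

pivot columns: 0, 1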